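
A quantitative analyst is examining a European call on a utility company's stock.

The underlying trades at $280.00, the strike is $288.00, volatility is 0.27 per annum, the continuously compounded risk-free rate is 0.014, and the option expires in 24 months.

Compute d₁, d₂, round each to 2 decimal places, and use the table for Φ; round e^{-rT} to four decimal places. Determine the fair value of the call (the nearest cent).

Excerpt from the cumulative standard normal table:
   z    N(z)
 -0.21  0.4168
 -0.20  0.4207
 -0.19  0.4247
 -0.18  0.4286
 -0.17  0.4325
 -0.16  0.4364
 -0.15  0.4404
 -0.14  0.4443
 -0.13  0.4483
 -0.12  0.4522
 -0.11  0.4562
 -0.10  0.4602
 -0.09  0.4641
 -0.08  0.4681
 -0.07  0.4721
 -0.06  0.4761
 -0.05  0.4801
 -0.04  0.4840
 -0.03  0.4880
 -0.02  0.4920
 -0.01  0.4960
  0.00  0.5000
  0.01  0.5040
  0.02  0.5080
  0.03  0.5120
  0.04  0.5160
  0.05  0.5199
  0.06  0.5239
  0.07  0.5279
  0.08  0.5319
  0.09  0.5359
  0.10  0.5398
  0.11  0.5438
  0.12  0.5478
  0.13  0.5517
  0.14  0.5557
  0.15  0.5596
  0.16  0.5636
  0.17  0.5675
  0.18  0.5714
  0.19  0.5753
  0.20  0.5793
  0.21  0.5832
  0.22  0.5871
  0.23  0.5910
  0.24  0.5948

$42.15

σ√T = 0.27·√2 = 0.3818
d₁ = [ln(280/288) + (0.014 + ½·0.27²)·2] / (σ√T) = (-0.0282 + 0.1009) / 0.3818 = 0.1905 ≈ 0.19
d₂ = 0.1905 − 0.3818 = -0.1914 ≈ -0.19
e^(−rT) = e^(−0.014·2) = 0.9724
N(d₁) = N(0.19) = 0.5753;  N(d₂) = N(-0.19) = 0.4247
C = 280·0.5753 − 288·0.9724·0.4247 = 161.0840 − 118.9377 = 42.1463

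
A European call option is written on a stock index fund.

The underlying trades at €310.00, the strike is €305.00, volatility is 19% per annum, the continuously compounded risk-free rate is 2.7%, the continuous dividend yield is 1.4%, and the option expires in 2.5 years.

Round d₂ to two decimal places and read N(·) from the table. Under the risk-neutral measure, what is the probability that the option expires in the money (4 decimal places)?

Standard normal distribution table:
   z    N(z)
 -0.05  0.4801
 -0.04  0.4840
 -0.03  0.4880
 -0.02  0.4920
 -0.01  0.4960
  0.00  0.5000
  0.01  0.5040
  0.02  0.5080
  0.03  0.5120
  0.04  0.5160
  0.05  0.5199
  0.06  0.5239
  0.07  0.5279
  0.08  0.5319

0.5040

σ√T = 0.19·√2.5 = 0.3004
d₁ = [ln(310/305) + (0.027 − 0.014 + 0.19²/2)·2.5] / 0.3004 = [0.0163 + 0.0776] / 0.3004 = 0.3125 → 0.31
d₂ = d₁ − σ√T = 0.3125 − 0.3004 = 0.0121 → 0.01
Risk-neutral Pr[S_T > K] = N(d₂) = N(0.01) = 0.5040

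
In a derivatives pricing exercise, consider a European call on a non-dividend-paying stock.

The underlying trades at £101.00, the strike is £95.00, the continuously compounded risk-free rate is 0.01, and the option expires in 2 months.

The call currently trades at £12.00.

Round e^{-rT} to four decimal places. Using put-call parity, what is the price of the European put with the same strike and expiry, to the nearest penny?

exp(−rT) = exp(−0.01·0.1667) = 0.9983
Put-call parity: C − P = S − K·e^(−rT) = 101 − 95·0.9983 = 101 − 94.8385 = 6.1615
P = C − (C − P) = 12.00 − (6.1615) = 5.8385

£5.84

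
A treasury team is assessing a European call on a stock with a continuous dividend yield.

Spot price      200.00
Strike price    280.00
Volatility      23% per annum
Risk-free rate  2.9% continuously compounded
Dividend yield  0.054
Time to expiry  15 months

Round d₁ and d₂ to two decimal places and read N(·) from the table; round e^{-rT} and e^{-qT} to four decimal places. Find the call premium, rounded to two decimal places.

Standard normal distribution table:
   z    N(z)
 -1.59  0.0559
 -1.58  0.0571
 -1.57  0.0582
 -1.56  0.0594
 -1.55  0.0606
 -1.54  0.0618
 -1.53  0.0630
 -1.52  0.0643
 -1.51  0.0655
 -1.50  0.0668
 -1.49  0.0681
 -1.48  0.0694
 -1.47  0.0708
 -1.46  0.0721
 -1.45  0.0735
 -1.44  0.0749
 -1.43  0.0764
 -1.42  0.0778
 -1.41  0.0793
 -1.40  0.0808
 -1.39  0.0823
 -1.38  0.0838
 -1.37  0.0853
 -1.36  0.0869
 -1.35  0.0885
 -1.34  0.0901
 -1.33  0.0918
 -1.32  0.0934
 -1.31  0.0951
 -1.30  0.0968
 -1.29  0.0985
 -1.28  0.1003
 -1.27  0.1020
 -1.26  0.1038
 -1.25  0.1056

T = 1.25;  σ√T = 0.2571
ln(S/K) + (r − q + σ²/2)T = ln(200/280) + (0.029 − 0.054 + 0.23²/2)·1.25 = -0.3365 + 0.0018 = -0.3347
d₁ = -0.3347 / 0.2571 = -1.3014 ⇒ -1.30
d₂ = d₁ − σ√T = -1.3014 − 0.2571 = -1.5586 ⇒ -1.56
e^(−qT) = e^(−0.054·1.25) = 0.9347;  e^(−rT) = e^(−0.029·1.25) = 0.9644
N(d₁) = N(-1.30) = 0.0968;  N(d₂) = N(-1.56) = 0.0594
C = 200·0.9347·0.0968 − 280·0.9644·0.0594 = 18.0958 − 16.0399 = 2.0559

2.06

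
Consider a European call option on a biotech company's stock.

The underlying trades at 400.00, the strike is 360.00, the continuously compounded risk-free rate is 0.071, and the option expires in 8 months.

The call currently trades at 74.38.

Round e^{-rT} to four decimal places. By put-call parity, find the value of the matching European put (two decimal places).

exp(−rT) = exp(−0.071·0.6667) = 0.9538
Put-call parity: C − P = S − K·e^(−rT) = 400 − 360·0.9538 = 400 − 343.3680 = 56.6320
P = C − (C − P) = 74.38 − (56.6320) = 17.7480

17.75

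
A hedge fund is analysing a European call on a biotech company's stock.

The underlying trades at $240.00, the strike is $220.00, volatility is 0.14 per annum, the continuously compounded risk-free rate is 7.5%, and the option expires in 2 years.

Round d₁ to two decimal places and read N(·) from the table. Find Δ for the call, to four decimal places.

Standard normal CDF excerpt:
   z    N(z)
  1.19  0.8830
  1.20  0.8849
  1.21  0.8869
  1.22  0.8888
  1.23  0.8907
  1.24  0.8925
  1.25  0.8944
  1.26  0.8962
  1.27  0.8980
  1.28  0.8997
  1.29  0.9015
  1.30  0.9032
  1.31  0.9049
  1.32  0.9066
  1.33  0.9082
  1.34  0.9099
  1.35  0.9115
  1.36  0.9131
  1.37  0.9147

0.9032

σ√T = 0.14 × 1.4142 = 0.1980
d₁ = [ln(240/220) + (0.075 + ½·0.14²)·2] / (σ√T) = (0.0870 + 0.1696) / 0.1980 = 1.2961 → 1.30
N(d₁) = N(1.30) = 0.9032
Δ_call = N(d₁) = 0.9032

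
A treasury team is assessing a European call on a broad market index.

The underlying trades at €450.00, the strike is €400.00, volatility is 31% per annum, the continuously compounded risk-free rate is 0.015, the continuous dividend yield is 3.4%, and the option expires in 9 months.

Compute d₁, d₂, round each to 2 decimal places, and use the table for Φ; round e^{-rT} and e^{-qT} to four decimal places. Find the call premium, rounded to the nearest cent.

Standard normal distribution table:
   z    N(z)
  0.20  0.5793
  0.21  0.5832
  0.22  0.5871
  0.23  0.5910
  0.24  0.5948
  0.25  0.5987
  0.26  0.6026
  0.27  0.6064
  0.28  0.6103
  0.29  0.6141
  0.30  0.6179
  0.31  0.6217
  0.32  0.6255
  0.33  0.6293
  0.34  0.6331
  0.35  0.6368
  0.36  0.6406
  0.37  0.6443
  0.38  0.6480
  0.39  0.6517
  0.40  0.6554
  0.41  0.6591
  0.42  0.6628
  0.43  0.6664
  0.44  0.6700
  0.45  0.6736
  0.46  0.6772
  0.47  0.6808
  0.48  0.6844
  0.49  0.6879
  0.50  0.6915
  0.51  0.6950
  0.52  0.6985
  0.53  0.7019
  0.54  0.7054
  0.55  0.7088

€69.61

σ√T = 0.31 × 0.8660 = 0.2685
ln(S/K) + (r − q + σ²/2)T = ln(450/400) + (0.015 − 0.034 + 0.31²/2)·0.75 = 0.1178 + 0.0218 = 0.1396
d₁ = 0.1396 / 0.2685 = 0.5199 ⇒ 0.52
d₂ = d₁ − σ√T = 0.5199 − 0.2685 = 0.2514 ⇒ 0.25
e^(−qT) = e^(−0.034·0.75) = 0.9748;  e^(−rT) = e^(−0.015·0.75) = 0.9888
C = 450·0.9748·N(0.52) − 400·0.9888·N(0.25) = 450·0.9748·0.6985 − 400·0.9888·0.5987 = 306.4040 − 236.7978 = 69.6062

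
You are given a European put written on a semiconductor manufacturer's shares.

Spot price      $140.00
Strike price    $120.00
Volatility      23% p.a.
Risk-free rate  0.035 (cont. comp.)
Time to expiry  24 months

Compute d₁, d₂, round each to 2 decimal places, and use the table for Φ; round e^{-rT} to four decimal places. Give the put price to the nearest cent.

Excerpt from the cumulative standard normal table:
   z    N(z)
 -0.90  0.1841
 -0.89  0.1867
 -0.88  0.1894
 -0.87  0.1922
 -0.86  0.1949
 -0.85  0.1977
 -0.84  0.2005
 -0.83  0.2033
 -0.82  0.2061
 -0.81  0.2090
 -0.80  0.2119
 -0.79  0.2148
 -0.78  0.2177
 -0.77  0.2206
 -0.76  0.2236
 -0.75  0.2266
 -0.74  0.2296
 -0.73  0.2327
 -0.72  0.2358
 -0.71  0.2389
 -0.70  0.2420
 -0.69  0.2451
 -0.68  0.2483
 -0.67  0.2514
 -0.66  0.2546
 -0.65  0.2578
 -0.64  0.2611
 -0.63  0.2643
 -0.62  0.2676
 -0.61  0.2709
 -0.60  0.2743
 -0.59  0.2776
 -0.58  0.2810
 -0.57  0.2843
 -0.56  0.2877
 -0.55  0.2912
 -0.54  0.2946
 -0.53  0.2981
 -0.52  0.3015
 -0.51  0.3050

$5.68

σ√T = 0.23·√2 = 0.3253
d₁ = [ln(140/120) + (0.035 + 0.23²/2)·2] / 0.3253 = [0.1542 + 0.1229] / 0.3253 = 0.8518 ≈ 0.85
d₂ = d₁ − σ√T = 0.8518 − 0.3253 = 0.5265 ≈ 0.53
exp(−rT) = exp(−0.035·2) = 0.9324
N(−d₂) = N(-0.53) = 0.2981;  N(−d₁) = N(-0.85) = 0.1977
P = 120·0.9324·0.2981 − 140·0.1977 = 33.3538 − 27.6780 = 5.6758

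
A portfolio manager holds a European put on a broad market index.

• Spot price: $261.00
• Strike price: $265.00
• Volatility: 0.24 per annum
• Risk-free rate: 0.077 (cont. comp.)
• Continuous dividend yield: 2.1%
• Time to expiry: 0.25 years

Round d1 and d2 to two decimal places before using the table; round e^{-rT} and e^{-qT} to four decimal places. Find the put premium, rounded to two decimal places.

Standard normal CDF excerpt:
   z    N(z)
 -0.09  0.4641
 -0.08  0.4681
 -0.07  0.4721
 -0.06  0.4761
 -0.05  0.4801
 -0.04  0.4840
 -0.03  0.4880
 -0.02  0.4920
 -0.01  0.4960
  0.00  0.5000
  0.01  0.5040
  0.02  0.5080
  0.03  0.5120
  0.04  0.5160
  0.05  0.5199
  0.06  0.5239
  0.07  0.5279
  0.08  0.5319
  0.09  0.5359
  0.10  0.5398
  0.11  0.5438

$12.57

σ√T = 0.24·√0.25 = 0.1200
ln(S/K) + (r − q + σ²/2)T = ln(261/265) + (0.077 − 0.021 + 0.24²/2)·0.25 = -0.0152 + 0.0212 = 0.0060
d₁ = 0.0060 / 0.1200 = 0.0499 → 0.05
d₂ = d₁ − σ√T = 0.0499 − 0.1200 = -0.0701 → -0.07
exp(−qT) = exp(−0.021·0.25) = 0.9948;  exp(−rT) = exp(−0.077·0.25) = 0.9809
N(−d₂) = N(0.07) = 0.5279;  N(−d₁) = N(-0.05) = 0.4801
P = 265·0.9809·0.5279 − 261·0.9948·0.4801 = 137.2215 − 124.6545 = 12.5670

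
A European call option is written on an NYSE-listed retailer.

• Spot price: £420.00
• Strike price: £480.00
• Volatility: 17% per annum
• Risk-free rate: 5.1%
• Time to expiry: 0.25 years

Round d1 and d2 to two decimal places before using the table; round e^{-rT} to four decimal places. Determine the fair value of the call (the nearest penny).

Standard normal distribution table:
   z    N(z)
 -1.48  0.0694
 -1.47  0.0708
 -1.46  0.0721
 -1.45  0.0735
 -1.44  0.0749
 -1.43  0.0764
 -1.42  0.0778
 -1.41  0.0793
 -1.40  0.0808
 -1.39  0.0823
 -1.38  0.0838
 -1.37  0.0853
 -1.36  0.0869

£1.03

σ√T = 0.17·√0.25 = 0.0850
ln(S/K) + (r + σ²/2)T = ln(420/480) + (0.051 + 0.17²/2)·0.25 = -0.1335 + 0.0164 = -0.1172
d₁ = -0.1172 / 0.0850 = -1.3785 → -1.38
d₂ = d₁ − σ√T = -1.3785 − 0.0850 = -1.4635 → -1.46
e^(−rT) = e^(−0.051·0.25) = 0.9873
C = 420·N(-1.38) − 480·0.9873·N(-1.46) = 420·0.0838 − 480·0.9873·0.0721 = 35.1960 − 34.1685 = 1.0275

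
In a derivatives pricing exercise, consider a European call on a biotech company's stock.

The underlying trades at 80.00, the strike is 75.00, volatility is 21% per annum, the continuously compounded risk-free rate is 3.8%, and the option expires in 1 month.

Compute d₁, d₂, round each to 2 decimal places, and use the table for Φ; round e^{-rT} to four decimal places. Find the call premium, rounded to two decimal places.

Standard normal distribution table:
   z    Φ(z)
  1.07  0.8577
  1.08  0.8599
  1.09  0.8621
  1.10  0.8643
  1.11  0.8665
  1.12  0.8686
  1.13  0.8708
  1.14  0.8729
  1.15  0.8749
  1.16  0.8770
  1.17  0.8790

σ√T = 0.21 × 0.2887 = 0.0606
d₁ = [ln(80/75) + (0.038 + ½·0.21²)·0.08333] / (σ√T) = (0.0645 + 0.0050) / 0.0606 = 1.1472 which rounds to 1.15
d₂ = 1.1472 − 0.0606 = 1.0865 which rounds to 1.09
e^(−rT) = e^(−0.038·0.08333) = 0.9968
N(d₁) = N(1.15) = 0.8749;  N(d₂) = N(1.09) = 0.8621
C = 80·0.8749 − 75·0.9968·0.8621 = 69.9920 − 64.4506 = 5.5414

5.54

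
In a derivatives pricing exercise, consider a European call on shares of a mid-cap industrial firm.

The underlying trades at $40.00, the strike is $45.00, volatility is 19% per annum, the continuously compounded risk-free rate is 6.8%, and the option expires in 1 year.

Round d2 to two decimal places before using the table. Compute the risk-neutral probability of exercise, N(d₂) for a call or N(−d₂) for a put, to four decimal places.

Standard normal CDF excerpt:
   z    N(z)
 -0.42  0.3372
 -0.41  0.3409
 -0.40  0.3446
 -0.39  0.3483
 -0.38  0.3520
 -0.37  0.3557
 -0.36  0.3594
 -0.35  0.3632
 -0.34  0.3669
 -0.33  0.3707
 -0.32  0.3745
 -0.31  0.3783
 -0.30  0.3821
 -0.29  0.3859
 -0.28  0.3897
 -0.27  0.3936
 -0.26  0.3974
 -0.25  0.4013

T = 1;  σ√T = 0.1900
d₁ = [ln(40/45) + (0.068 + ½·0.19²)·1] / (σ√T) = (-0.1178 + 0.0861) / 0.1900 = -0.1670 which rounds to -0.17
d₂ = -0.1670 − 0.1900 = -0.3570 which rounds to -0.36
Pr(exercise) under Q = N(d₂) = 0.3594

0.3594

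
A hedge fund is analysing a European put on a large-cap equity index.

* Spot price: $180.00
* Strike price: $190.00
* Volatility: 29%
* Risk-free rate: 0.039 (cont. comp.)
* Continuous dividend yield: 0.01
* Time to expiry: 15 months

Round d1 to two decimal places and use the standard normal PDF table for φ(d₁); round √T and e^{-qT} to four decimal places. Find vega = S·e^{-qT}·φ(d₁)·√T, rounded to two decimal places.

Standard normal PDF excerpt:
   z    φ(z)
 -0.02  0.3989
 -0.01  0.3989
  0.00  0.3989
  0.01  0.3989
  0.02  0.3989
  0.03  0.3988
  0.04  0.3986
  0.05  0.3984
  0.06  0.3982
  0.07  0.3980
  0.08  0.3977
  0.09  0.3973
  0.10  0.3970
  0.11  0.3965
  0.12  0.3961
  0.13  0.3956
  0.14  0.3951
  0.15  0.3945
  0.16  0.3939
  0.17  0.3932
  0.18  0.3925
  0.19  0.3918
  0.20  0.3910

78.80

T = 1.25;  σ√T = 0.3242
ln(S/K) + (r − q + σ²/2)T = ln(180/190) + (0.039 − 0.01 + 0.29²/2)·1.25 = -0.0541 + 0.0888 = 0.0347
d₁ = 0.0347 / 0.3242 = 0.1072 which rounds to 0.11
√T = √1.25 = 1.1180
φ(d₁) = φ(0.11) = 0.3965
e^(−qT) = e^(−0.01·1.25) = 0.9876
vega = S·e^(−qT)·φ(d₁)·√T = 180·0.9876·0.3965·1.1180 = 78.8022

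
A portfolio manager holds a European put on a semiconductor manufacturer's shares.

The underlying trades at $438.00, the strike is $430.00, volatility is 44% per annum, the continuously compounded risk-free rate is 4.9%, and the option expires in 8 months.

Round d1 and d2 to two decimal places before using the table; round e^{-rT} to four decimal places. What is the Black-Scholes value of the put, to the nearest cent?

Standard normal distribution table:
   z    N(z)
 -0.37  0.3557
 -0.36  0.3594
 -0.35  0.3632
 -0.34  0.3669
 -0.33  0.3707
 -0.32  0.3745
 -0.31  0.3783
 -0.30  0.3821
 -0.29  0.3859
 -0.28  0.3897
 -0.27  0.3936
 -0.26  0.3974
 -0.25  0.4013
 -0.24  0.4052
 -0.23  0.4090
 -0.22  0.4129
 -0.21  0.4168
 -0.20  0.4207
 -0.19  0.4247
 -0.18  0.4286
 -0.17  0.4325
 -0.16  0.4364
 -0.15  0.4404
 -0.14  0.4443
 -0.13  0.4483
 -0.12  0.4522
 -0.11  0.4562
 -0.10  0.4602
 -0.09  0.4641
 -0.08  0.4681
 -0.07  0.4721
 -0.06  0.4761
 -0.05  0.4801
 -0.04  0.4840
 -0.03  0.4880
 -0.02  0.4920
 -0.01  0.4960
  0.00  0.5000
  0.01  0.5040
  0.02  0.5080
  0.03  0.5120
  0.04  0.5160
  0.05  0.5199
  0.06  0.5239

T = 0.6667;  σ√T = 0.3593
ln(S/K) + (r + σ²/2)T = ln(438/430) + (0.049 + 0.44²/2)·0.6667 = 0.0184 + 0.0972 = 0.1156
d₁ = 0.1156 / 0.3593 = 0.3219 ⇒ 0.32
d₂ = d₁ − σ√T = 0.3219 − 0.3593 = -0.0374 ⇒ -0.04
exp(−rT) = exp(−0.049·0.6667) = 0.9679
N(−d₂) = N(0.04) = 0.5160;  N(−d₁) = N(-0.32) = 0.3745
P = 430·0.9679·0.5160 − 438·0.3745 = 214.7577 − 164.0310 = 50.7267

$50.73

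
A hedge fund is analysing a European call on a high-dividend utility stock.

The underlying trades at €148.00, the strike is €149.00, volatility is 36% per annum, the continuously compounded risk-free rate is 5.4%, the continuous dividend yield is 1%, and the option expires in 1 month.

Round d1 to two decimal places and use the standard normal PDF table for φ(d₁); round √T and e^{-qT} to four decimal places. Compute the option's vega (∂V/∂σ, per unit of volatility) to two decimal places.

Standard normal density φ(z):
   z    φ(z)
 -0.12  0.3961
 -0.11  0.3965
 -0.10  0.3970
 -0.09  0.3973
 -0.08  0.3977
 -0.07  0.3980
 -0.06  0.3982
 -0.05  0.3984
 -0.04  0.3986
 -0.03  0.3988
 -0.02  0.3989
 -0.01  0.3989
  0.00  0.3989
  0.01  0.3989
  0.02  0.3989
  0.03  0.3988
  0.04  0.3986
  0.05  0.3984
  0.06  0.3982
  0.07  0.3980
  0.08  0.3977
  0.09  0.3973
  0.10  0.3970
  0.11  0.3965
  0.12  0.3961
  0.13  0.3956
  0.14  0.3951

T = 0.08333;  σ√T = 0.1039
d₁ = [ln(148/149) + (0.054 − 0.01 + 0.36²/2)·0.08333] / 0.1039 = [-0.0067 + 0.0091] / 0.1039 = 0.0224 ⇒ 0.02
√T = √0.08333 = 0.2887
φ(d₁) = φ(0.02) = 0.3989
e^(−qT) = e^(−0.01·0.08333) = 0.9992
vega = S·e^(−qT)·φ(d₁)·√T = 148·0.9992·0.3989·0.2887 = 17.0304

17.03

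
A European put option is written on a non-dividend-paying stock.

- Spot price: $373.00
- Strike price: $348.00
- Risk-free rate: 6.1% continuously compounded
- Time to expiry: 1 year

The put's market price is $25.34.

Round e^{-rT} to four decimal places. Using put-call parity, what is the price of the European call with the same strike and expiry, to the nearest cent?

$70.94

exp(−rT) = exp(−0.061·1) = 0.9408
Put-call parity: C − P = S − K·e^(−rT) = 373 − 348·0.9408 = 373 − 327.3984 = 45.6016
C = P + (C − P) = 25.34 + (45.6016) = 70.9416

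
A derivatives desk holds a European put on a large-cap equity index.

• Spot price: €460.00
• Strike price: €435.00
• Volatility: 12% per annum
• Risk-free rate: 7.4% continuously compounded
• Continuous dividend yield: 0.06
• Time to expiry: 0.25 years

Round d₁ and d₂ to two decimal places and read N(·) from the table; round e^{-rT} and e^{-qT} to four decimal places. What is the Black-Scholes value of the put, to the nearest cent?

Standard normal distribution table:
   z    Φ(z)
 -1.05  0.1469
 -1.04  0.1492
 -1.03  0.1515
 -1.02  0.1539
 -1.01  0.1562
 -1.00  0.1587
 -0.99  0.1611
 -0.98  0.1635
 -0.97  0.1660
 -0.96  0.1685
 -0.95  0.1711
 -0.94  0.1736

T = 0.25;  σ√T = 0.0600
ln(S/K) + (r − q + σ²/2)T = ln(460/435) + (0.074 − 0.06 + 0.12²/2)·0.25 = 0.0559 + 0.0053 = 0.0612
d₁ = 0.0612 / 0.0600 = 1.0197 ≈ 1.02
d₂ = d₁ − σ√T = 1.0197 − 0.0600 = 0.9597 ≈ 0.96
exp(−qT) = exp(−0.06·0.25) = 0.9851;  exp(−rT) = exp(−0.074·0.25) = 0.9817
N(−d₂) = N(-0.96) = 0.1685;  N(−d₁) = N(-1.02) = 0.1539
P = 435·0.9817·0.1685 − 460·0.9851·0.1539 = 71.9562 − 69.7392 = 2.2170

€2.22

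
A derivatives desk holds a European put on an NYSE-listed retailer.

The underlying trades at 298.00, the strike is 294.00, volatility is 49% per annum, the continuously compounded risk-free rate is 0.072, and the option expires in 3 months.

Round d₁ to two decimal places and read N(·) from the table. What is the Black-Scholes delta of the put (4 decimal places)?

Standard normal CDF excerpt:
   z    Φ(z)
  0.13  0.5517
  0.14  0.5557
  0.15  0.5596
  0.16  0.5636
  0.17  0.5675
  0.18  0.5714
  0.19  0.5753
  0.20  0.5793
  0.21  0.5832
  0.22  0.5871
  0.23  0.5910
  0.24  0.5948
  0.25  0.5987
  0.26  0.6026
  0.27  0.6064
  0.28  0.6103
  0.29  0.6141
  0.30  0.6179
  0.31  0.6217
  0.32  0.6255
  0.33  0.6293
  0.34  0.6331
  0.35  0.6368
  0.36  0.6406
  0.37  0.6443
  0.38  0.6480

σ√T = 0.49·√0.25 = 0.2450
d₁ = [ln(298/294) + (0.072 + ½·0.49²)·0.25] / (σ√T) = (0.0135 + 0.0480) / 0.2450 = 0.2511 ≈ 0.25
N(d₁) = N(0.25) = 0.5987
Δ_put = N(d₁) − 1 = 0.5987 − 1 = -0.4013

-0.4013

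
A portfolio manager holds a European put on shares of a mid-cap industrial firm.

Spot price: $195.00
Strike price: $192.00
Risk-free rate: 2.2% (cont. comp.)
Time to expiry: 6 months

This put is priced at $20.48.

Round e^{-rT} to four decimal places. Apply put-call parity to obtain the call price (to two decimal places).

exp(−rT) = exp(−0.022·0.5) = 0.9891
Put-call parity: C − P = S − K·e^(−rT) = 195 − 192·0.9891 = 195 − 189.9072 = 5.0928
C = P + (C − P) = 20.48 + (5.0928) = 25.5728

$25.57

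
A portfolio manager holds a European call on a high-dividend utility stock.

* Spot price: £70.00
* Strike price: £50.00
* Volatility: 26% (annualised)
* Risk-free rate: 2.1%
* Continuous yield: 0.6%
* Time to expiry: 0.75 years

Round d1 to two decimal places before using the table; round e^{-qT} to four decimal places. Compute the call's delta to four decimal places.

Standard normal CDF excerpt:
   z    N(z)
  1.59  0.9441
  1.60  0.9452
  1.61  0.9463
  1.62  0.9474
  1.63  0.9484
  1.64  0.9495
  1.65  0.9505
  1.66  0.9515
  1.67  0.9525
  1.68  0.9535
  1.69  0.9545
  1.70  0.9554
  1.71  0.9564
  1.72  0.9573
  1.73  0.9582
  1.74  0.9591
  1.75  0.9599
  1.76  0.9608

0.9472

σ√T = 0.26·√0.75 = 0.2252
ln(S/K) + (r − q + σ²/2)T = ln(70/50) + (0.021 − 0.006 + 0.26²/2)·0.75 = 0.3365 + 0.0366 = 0.3731
d₁ = 0.3731 / 0.2252 = 1.6569 → 1.66
N(d₁) = N(1.66) = 0.9515
Δ_call = exp(−qT)·N(d₁) = 0.9955·0.9515 = 0.9472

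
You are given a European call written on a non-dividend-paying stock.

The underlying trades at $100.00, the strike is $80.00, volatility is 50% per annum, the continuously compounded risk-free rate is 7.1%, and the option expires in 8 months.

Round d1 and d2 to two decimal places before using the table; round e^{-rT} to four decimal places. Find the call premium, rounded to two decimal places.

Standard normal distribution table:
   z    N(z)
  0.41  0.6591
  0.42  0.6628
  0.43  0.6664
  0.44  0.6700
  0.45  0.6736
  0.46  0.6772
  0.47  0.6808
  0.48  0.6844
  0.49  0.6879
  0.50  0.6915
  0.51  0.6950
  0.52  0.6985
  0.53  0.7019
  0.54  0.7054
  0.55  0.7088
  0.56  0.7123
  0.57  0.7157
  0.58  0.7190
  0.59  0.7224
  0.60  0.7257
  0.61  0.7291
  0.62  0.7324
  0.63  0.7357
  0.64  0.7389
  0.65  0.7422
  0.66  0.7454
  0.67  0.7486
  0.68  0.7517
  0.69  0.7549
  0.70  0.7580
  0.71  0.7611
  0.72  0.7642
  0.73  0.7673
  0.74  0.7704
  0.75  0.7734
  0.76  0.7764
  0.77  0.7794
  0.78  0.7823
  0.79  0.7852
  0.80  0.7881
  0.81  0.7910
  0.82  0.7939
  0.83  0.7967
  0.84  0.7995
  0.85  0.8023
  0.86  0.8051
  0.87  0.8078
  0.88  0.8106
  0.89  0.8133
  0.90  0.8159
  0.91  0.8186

σ√T = 0.5 × 0.8165 = 0.4082
d₁ = [ln(100/80) + (0.071 + 0.5²/2)·0.6667] / 0.4082 = [0.2231 + 0.1307] / 0.4082 = 0.8667 → 0.87
d₂ = d₁ − σ√T = 0.8667 − 0.4082 = 0.4584 → 0.46
e^(−rT) = e^(−0.071·0.6667) = 0.9538
C = 100·N(0.87) − 80·0.9538·N(0.46) = 100·0.8078 − 80·0.9538·0.6772 = 80.7800 − 51.6731 = 29.1069

$29.11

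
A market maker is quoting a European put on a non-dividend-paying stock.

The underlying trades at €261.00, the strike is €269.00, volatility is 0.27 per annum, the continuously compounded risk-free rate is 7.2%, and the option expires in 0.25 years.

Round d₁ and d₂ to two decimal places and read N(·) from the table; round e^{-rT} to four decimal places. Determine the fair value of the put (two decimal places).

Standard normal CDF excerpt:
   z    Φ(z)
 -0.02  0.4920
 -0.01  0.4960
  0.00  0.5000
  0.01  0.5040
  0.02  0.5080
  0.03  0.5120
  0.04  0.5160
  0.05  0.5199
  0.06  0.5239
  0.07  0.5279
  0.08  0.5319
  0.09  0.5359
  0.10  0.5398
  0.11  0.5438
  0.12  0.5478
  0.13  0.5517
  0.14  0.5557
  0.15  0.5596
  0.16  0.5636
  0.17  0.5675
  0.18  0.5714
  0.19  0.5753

T = 0.25;  σ√T = 0.1350
d₁ = [ln(261/269) + (0.072 + ½·0.27²)·0.25] / (σ√T) = (-0.0302 + 0.0271) / 0.1350 = -0.0228 → -0.02
d₂ = -0.0228 − 0.1350 = -0.1578 → -0.16
e^(−rT) = e^(−0.072·0.25) = 0.9822
N(−d₂) = N(0.16) = 0.5636;  N(−d₁) = N(0.02) = 0.5080
P = 269·0.9822·0.5636 − 261·0.5080 = 148.9098 − 132.5880 = 16.3218

€16.32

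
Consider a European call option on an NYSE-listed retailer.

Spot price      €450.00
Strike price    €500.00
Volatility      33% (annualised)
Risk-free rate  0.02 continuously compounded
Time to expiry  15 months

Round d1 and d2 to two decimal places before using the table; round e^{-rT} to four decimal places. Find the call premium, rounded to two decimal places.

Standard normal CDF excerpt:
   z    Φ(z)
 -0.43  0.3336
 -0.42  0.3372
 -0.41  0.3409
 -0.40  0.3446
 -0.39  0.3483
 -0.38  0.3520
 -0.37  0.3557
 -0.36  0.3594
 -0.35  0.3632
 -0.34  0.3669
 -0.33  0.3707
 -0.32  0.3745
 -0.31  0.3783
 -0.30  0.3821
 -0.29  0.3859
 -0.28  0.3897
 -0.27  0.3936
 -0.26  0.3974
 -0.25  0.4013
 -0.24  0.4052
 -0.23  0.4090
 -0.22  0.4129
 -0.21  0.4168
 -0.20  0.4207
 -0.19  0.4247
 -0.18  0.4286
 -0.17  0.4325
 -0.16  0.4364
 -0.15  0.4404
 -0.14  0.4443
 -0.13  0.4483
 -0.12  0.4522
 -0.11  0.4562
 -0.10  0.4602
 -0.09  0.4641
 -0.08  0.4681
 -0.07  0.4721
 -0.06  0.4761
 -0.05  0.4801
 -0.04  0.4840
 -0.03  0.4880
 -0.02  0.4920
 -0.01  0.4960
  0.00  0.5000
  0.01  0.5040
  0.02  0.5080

€51.56

σ√T = 0.33 × 1.1180 = 0.3690
d₁ = [ln(450/500) + (0.02 + 0.33²/2)·1.25] / 0.3690 = [-0.1054 + 0.0931] / 0.3690 = -0.0333 ≈ -0.03
d₂ = d₁ − σ√T = -0.0333 − 0.3690 = -0.4023 ≈ -0.40
e^(−rT) = e^(−0.02·1.25) = 0.9753
N(d₁) = N(-0.03) = 0.4880;  N(d₂) = N(-0.40) = 0.3446
C = 450·0.4880 − 500·0.9753·0.3446 = 219.6000 − 168.0442 = 51.5558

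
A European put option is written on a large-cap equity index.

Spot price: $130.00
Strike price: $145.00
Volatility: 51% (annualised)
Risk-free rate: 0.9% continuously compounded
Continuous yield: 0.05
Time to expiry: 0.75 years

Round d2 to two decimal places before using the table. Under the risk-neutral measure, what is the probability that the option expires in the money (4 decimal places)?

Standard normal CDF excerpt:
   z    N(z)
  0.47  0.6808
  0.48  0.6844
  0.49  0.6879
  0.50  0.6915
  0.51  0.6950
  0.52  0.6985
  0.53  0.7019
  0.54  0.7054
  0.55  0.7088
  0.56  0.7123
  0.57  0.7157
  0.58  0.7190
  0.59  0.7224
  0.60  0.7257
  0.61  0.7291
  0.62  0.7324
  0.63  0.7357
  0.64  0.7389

σ√T = 0.51 × 0.8660 = 0.4417
d₁ = [ln(130/145) + (0.009 − 0.05 + 0.51²/2)·0.75] / 0.4417 = [-0.1092 + 0.0668] / 0.4417 = -0.0960 which rounds to -0.10
d₂ = d₁ − σ√T = -0.0960 − 0.4417 = -0.5377 which rounds to -0.54
Pr(exercise) under Q = N(−d₂) = N(0.54) = 0.7054

0.7054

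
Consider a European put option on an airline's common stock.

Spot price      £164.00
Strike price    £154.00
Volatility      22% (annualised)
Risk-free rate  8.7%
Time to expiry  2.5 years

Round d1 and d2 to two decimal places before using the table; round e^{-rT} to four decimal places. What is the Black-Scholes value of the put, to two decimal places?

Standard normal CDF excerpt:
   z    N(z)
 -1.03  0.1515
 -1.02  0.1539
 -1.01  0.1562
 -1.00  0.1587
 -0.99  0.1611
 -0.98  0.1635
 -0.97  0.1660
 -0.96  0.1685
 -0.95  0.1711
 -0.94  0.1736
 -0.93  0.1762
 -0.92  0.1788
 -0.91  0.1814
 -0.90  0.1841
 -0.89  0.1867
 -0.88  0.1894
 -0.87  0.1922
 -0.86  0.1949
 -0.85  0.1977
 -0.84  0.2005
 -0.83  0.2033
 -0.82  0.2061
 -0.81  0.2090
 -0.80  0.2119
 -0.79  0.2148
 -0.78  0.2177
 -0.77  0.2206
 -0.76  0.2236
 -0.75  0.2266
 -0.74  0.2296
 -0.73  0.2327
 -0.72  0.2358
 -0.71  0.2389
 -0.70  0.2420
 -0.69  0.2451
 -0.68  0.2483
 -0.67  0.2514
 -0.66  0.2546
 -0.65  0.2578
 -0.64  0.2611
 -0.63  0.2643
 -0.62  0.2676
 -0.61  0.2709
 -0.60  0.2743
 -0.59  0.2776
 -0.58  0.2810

£5.93

σ√T = 0.22 × 1.5811 = 0.3479
ln(S/K) + (r + σ²/2)T = ln(164/154) + (0.087 + 0.22²/2)·2.5 = 0.0629 + 0.2780 = 0.3409
d₁ = 0.3409 / 0.3479 = 0.9801 ⇒ 0.98
d₂ = d₁ − σ√T = 0.9801 − 0.3479 = 0.6322 ⇒ 0.63
exp(−rT) = exp(−0.087·2.5) = 0.8045
P = 154·0.8045·N(-0.63) − 164·N(-0.98) = 154·0.8045·0.2643 − 164·0.1635 = 32.7449 − 26.8140 = 5.9309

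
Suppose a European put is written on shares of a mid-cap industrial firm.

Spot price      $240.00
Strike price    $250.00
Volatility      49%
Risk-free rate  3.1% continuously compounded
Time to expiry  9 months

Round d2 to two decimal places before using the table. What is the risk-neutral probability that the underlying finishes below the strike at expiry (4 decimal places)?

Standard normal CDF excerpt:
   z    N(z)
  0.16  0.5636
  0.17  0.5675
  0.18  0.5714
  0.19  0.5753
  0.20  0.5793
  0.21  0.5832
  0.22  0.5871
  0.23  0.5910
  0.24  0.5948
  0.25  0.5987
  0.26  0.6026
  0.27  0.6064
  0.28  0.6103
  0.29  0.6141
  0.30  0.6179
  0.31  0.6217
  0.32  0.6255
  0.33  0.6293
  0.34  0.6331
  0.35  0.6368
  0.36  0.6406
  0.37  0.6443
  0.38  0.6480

0.5987

σ√T = 0.49·√0.75 = 0.4244
d₁ = [ln(240/250) + (0.031 + ½·0.49²)·0.75] / (σ√T) = (-0.0408 + 0.1133) / 0.4244 = 0.1708 ⇒ 0.17
d₂ = 0.1708 − 0.4244 = -0.2536 ⇒ -0.25
Risk-neutral Pr[S_T < K] = N(−d₂) = N(0.25) = 0.5987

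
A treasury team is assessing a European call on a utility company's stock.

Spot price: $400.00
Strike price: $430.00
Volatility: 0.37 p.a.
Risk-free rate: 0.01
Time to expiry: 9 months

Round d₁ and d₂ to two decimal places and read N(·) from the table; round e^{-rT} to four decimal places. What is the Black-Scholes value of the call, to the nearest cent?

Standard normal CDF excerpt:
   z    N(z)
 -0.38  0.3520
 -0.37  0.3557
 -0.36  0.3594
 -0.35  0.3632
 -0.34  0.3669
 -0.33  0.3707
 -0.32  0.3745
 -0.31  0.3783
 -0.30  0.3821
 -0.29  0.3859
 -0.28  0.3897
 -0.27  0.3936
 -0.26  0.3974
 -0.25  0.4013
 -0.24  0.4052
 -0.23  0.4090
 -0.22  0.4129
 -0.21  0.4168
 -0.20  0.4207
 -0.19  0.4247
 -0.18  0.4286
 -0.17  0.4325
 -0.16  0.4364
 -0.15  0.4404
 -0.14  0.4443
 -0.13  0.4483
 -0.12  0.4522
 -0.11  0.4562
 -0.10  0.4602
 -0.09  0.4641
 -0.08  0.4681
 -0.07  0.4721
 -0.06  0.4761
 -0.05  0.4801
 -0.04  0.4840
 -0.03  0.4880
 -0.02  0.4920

$40.22

σ√T = 0.37·√0.75 = 0.3204
ln(S/K) + (r + σ²/2)T = ln(400/430) + (0.01 + 0.37²/2)·0.75 = -0.0723 + 0.0588 = -0.0135
d₁ = -0.0135 / 0.3204 = -0.0421 ⇒ -0.04
d₂ = d₁ − σ√T = -0.0421 − 0.3204 = -0.3625 ⇒ -0.36
e^(−rT) = e^(−0.01·0.75) = 0.9925
N(d₁) = N(-0.04) = 0.4840;  N(d₂) = N(-0.36) = 0.3594
C = 400·0.4840 − 430·0.9925·0.3594 = 193.6000 − 153.3829 = 40.2171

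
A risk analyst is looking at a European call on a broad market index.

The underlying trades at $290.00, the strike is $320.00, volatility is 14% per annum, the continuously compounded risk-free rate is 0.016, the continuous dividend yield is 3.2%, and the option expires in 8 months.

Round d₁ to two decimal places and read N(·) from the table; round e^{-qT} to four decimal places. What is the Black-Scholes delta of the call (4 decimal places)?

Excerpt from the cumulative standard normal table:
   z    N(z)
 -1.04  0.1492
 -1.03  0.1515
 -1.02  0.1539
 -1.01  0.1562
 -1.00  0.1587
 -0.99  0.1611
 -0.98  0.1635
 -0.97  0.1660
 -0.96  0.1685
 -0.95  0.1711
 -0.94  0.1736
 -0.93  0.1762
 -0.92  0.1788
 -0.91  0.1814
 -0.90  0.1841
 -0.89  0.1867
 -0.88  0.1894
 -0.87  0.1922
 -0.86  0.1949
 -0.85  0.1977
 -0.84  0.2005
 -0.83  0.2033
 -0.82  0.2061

0.1802

σ√T = 0.14 × 0.8165 = 0.1143
d₁ = [ln(290/320) + (0.016 − 0.032 + 0.14²/2)·0.6667] / 0.1143 = [-0.0984 − 0.0041] / 0.1143 = -0.8973 ≈ -0.90
N(d₁) = N(-0.90) = 0.1841
Δ_call = e^(−qT)·N(d₁) = 0.9789·0.1841 = 0.1802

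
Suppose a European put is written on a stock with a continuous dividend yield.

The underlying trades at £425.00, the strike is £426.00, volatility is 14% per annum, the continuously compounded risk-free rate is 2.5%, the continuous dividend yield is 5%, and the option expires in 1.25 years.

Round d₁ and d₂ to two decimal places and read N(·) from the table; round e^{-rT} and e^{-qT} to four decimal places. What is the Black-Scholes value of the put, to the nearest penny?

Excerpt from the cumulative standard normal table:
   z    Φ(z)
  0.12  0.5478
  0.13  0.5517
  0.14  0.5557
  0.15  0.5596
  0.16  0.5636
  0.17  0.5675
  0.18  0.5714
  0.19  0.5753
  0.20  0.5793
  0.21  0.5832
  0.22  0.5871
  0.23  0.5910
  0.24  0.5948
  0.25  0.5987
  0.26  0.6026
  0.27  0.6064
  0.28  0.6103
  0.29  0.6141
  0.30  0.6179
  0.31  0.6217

σ√T = 0.14 × 1.1180 = 0.1565
d₁ = [ln(425/426) + (0.025 − 0.05 + ½·0.14²)·1.25] / (σ√T) = (-0.0024 − 0.0190) / 0.1565 = -0.1364 which rounds to -0.14
d₂ = -0.1364 − 0.1565 = -0.2929 which rounds to -0.29
e^(−qT) = e^(−0.05·1.25) = 0.9394;  e^(−rT) = e^(−0.025·1.25) = 0.9692
N(−d₂) = N(0.29) = 0.6141;  N(−d₁) = N(0.14) = 0.5557
P = 426·0.9692·0.6141 − 425·0.9394·0.5557 = 253.5491 − 221.8604 = 31.6887

£31.69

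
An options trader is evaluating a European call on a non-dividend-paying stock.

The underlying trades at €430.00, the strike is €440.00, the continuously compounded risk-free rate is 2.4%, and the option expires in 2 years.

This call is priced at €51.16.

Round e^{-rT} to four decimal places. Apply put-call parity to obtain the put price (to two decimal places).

€40.52

exp(−rT) = exp(−0.024·2) = 0.9531
Put-call parity: C − P = S − K·e^(−rT) = 430 − 440·0.9531 = 430 − 419.3640 = 10.6360
P = C − (C − P) = 51.16 − (10.6360) = 40.5240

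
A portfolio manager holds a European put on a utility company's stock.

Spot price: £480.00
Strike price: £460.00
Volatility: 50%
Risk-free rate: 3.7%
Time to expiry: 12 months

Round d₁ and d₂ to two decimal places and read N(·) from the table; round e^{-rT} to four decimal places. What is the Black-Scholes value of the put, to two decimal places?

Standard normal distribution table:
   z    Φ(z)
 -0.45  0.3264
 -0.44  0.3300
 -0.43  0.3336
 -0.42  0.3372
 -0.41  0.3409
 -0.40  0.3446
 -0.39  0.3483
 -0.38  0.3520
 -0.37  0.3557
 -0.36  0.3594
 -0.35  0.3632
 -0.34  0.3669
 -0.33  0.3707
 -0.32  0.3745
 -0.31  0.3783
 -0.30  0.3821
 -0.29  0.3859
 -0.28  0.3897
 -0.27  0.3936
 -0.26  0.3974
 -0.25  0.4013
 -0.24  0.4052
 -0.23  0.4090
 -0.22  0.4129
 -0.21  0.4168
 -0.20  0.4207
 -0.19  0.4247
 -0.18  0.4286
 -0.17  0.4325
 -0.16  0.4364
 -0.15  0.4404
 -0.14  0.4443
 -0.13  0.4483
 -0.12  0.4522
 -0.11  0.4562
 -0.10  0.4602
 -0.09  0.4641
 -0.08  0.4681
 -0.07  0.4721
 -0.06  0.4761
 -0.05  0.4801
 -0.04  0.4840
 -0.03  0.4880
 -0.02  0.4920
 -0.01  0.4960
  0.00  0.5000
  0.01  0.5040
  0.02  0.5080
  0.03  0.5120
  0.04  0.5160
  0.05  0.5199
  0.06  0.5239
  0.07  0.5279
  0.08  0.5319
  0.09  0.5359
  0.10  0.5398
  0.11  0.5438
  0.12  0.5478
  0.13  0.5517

T = 1;  σ√T = 0.5000
ln(S/K) + (r + σ²/2)T = ln(480/460) + (0.037 + 0.5²/2)·1 = 0.0426 + 0.1620 = 0.2046
d₁ = 0.2046 / 0.5000 = 0.4091 which rounds to 0.41
d₂ = d₁ − σ√T = 0.4091 − 0.5000 = -0.0909 which rounds to -0.09
exp(−rT) = exp(−0.037·1) = 0.9637
P = 460·0.9637·N(0.09) − 480·N(-0.41) = 460·0.9637·0.5359 − 480·0.3409 = 237.5655 − 163.6320 = 73.9335

£73.93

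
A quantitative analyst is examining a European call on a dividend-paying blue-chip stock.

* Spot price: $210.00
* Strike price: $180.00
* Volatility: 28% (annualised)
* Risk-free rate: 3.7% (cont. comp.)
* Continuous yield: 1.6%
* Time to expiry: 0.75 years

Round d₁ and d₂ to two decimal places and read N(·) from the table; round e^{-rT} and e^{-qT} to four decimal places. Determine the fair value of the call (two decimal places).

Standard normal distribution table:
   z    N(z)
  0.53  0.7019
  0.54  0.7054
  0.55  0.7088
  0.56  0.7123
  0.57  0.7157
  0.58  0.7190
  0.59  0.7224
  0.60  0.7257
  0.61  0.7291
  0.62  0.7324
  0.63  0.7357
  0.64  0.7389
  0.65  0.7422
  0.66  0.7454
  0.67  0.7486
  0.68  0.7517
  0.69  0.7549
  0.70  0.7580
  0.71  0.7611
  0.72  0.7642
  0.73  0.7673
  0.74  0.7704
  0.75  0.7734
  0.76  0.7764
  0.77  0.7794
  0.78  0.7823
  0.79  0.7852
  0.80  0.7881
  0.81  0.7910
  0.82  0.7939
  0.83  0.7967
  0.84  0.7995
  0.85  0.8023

T = 0.75;  σ√T = 0.2425
ln(S/K) + (r − q + σ²/2)T = ln(210/180) + (0.037 − 0.016 + 0.28²/2)·0.75 = 0.1542 + 0.0452 = 0.1993
d₁ = 0.1993 / 0.2425 = 0.8219 ⇒ 0.82
d₂ = d₁ − σ√T = 0.8219 − 0.2425 = 0.5794 ⇒ 0.58
e^(−qT) = e^(−0.016·0.75) = 0.9881;  e^(−rT) = e^(−0.037·0.75) = 0.9726
N(d₁) = N(0.82) = 0.7939;  N(d₂) = N(0.58) = 0.7190
C = 210·0.9881·0.7939 − 180·0.9726·0.7190 = 164.7350 − 125.8739 = 38.8612

$38.86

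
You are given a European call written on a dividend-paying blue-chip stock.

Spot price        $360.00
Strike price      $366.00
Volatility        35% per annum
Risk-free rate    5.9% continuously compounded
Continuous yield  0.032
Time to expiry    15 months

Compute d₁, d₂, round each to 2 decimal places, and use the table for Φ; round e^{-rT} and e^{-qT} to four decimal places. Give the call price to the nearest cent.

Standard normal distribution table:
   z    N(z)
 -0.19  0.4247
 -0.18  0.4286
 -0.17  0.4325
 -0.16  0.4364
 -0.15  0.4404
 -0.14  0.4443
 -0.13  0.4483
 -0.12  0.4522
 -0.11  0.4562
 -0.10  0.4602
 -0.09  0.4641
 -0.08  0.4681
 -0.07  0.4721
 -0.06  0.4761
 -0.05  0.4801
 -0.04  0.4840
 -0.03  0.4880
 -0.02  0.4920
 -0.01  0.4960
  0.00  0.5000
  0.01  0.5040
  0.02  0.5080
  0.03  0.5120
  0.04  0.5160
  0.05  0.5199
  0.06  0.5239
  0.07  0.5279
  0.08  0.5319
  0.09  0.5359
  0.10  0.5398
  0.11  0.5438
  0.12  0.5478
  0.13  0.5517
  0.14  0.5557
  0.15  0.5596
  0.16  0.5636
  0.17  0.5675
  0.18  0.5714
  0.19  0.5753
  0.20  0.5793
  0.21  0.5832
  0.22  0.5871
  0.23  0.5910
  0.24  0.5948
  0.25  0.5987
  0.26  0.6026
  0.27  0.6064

T = 1.25;  σ√T = 0.3913
d₁ = [ln(360/366) + (0.059 − 0.032 + 0.35²/2)·1.25] / 0.3913 = [-0.0165 + 0.1103] / 0.3913 = 0.2397 ≈ 0.24
d₂ = d₁ − σ√T = 0.2397 − 0.3913 = -0.1516 ≈ -0.15
e^(−qT) = e^(−0.032·1.25) = 0.9608;  e^(−rT) = e^(−0.059·1.25) = 0.9289
N(d₁) = N(0.24) = 0.5948;  N(d₂) = N(-0.15) = 0.4404
C = 360·0.9608·0.5948 − 366·0.9289·0.4404 = 205.7342 − 149.7260 = 56.0081

$56.01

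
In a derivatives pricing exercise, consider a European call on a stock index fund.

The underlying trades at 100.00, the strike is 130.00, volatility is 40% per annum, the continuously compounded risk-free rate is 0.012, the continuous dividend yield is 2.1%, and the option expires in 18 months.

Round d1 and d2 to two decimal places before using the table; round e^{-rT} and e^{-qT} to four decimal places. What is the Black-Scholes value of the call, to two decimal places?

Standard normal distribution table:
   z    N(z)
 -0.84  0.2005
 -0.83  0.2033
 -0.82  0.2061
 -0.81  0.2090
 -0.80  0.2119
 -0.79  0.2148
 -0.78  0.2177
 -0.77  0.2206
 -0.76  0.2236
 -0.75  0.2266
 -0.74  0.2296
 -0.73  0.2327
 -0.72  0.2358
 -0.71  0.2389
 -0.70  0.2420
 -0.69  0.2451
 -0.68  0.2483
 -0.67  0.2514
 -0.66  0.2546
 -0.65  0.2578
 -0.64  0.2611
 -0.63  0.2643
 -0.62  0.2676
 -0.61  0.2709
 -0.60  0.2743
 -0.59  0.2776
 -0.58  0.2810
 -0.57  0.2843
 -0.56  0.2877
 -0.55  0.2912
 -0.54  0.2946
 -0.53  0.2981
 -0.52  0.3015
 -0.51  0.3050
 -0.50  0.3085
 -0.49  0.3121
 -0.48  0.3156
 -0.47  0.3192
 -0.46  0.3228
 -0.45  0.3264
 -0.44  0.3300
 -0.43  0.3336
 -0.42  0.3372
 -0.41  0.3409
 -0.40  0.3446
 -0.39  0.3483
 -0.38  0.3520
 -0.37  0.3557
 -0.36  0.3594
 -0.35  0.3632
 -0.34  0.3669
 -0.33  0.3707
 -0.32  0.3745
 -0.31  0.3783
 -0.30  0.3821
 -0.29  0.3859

9.60

σ√T = 0.4·√1.5 = 0.4899
d₁ = [ln(100/130) + (0.012 − 0.021 + ½·0.4²)·1.5] / (σ√T) = (-0.2624 + 0.1065) / 0.4899 = -0.3182 → -0.32
d₂ = -0.3182 − 0.4899 = -0.8081 → -0.81
exp(−qT) = exp(−0.021·1.5) = 0.9690;  exp(−rT) = exp(−0.012·1.5) = 0.9822
C = 100·0.9690·N(-0.32) − 130·0.9822·N(-0.81) = 100·0.9690·0.3745 − 130·0.9822·0.2090 = 36.2890 − 26.6864 = 9.6027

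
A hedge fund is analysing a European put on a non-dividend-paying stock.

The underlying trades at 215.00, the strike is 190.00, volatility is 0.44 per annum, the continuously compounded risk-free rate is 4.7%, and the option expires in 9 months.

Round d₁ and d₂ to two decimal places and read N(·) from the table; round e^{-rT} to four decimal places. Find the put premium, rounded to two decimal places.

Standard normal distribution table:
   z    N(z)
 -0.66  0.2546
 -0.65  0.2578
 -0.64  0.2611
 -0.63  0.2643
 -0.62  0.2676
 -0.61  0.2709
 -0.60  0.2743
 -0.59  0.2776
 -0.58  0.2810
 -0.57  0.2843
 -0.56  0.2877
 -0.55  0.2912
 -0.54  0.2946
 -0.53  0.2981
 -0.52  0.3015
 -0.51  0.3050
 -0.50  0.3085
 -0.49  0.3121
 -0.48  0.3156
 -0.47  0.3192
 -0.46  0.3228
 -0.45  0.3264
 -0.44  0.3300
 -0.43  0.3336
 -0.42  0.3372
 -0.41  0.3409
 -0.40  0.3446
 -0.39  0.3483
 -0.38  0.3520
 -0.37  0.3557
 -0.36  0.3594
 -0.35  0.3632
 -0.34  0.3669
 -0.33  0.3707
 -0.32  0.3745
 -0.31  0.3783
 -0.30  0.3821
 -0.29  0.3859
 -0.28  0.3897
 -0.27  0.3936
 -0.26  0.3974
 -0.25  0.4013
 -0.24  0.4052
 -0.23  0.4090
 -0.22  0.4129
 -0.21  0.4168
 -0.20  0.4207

σ√T = 0.44·√0.75 = 0.3811
d₁ = [ln(215/190) + (0.047 + ½·0.44²)·0.75] / (σ√T) = (0.1236 + 0.1078) / 0.3811 = 0.6074 ⇒ 0.61
d₂ = 0.6074 − 0.3811 = 0.2264 ⇒ 0.23
e^(−rT) = e^(−0.047·0.75) = 0.9654
P = 190·0.9654·N(-0.23) − 215·N(-0.61) = 190·0.9654·0.4090 − 215·0.2709 = 75.0212 − 58.2435 = 16.7777

16.78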